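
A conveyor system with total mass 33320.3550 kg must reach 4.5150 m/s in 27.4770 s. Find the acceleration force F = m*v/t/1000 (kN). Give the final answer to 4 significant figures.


F = 33320.3550 * 4.5150 / 27.4770 / 1000
F = 5.475 kN


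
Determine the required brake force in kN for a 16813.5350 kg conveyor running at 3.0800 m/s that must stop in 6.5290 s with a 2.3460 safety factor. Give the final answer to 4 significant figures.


F = 16813.5350 * 3.0800 / 6.5290 * 2.3460 / 1000
F = 18.61 kN


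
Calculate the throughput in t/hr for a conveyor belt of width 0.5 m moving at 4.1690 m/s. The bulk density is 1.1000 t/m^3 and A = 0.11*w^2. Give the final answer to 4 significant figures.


A = 0.11 * 0.5^2 = 0.0275 m^2
C = 0.0275 * 4.1690 * 1.1000 * 3600
C = 454.0 t/hr


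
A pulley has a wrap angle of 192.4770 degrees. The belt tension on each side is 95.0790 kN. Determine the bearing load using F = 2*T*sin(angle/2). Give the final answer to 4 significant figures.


F = 2 * 95.0790 * sin(192.4770/2 deg)
F = 189.0 kN


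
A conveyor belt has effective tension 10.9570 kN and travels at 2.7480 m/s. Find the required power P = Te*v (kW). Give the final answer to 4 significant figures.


P = Te * v = 10.9570 * 2.7480
P = 30.11 kW


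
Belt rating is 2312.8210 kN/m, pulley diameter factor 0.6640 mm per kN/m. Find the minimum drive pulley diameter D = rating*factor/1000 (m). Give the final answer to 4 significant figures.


D = 2312.8210 * 0.6640 / 1000
D = 1.536 m


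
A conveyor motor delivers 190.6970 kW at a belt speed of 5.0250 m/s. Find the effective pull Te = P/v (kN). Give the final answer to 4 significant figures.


Te = P / v = 190.6970 / 5.0250
Te = 37.95 kN


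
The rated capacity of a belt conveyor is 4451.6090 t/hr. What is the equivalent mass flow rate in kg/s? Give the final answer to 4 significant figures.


m_dot = 4451.6090 * 1000 / 3600
m_dot = 1237 kg/s


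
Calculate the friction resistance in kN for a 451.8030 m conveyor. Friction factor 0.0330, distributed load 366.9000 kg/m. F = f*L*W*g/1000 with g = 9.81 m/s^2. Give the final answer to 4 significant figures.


F = 0.0330 * 451.8030 * 366.9000 * 9.81 / 1000
F = 53.66 kN


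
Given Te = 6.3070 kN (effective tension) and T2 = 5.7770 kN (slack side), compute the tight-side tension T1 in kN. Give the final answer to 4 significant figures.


T1 = Te + T2 = 6.3070 + 5.7770
T1 = 12.08 kN


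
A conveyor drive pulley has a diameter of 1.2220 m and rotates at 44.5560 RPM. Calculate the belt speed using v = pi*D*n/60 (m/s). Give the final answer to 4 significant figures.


v = pi * 1.2220 * 44.5560 / 60
v = 2.851 m/s


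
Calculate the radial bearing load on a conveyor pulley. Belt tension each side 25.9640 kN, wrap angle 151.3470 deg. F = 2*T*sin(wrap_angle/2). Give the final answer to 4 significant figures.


F = 2 * 25.9640 * sin(151.3470/2 deg)
F = 50.31 kN


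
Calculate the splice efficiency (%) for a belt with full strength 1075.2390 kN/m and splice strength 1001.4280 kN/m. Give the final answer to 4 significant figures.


Eff = 1001.4280 / 1075.2390 * 100
Eff = 93.14 %


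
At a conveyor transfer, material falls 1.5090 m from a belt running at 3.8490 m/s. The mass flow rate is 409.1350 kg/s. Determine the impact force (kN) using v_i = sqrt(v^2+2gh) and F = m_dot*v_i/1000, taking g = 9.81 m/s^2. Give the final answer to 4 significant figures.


v_i = sqrt(3.8490^2 + 2*9.81*1.5090) = 6.66494 m/s
F = 409.1350 * 6.66494 / 1000
F = 2.727 kN


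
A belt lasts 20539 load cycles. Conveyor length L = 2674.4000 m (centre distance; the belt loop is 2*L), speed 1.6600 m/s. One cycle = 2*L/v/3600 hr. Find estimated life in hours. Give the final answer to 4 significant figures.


cycle_time = 2 * 2674.4000 / 1.6600 / 3600 = 0.895047 hr
life = 20539 * 0.895047 = 18380 hours


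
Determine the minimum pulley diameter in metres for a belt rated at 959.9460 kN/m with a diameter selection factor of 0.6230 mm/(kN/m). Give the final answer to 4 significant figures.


D = 959.9460 * 0.6230 / 1000
D = 0.5980 m


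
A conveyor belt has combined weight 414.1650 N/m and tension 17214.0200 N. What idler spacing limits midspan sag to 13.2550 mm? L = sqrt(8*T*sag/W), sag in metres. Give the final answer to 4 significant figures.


sag = 13.2550/1000 = 0.013255 m
L = sqrt(8 * 17214.0200 * 0.013255 / 414.1650)
L = 2.099 m


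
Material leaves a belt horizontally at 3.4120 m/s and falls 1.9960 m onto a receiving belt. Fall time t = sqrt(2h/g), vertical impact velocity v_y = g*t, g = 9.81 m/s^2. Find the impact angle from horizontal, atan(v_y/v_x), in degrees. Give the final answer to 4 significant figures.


t = sqrt(2*1.9960/9.81) = 0.637912 s
v_y = 9.81 * 0.637912 = 6.25792 m/s
angle = atan(6.25792 / 3.4120) = 61.40 deg


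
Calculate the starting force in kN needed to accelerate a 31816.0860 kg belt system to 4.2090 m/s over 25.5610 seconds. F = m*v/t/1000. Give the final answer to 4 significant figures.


F = 31816.0860 * 4.2090 / 25.5610 / 1000
F = 5.239 kN


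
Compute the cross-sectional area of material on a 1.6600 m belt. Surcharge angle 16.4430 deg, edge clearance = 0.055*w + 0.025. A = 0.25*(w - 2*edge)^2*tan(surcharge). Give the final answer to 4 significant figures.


edge = 0.055*1.6600 + 0.025 = 0.1163 m
ew = 1.6600 - 2*0.1163 = 1.4274 m
A = 0.25 * 1.4274^2 * tan(16.4430 deg)
A = 0.1503 m^2


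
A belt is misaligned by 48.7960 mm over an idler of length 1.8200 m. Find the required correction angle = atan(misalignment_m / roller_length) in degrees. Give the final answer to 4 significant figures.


misalign_m = 48.7960 / 1000 = 0.048796 m
angle = atan(0.048796 / 1.8200)
angle = 1.536 deg


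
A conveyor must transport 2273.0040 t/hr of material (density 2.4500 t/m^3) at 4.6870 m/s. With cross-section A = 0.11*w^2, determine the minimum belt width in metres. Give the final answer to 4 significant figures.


A_req = 2273.0040 / (4.6870 * 2.4500 * 3600) = 0.054984 m^2
w = sqrt(0.054984 / 0.11)
w = 0.7070 m


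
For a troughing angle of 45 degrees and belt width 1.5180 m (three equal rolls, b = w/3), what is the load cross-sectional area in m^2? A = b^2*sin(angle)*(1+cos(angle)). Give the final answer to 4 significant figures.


b = 1.5180/3 = 0.506 m
A = 0.506^2 * sin(45 deg) * (1 + cos(45 deg))
A = 0.3091 m^2


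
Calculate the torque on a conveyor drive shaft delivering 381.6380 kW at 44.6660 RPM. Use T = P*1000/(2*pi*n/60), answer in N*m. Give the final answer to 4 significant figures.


omega = 2*pi*44.6660/60 = 4.67741 rad/s
T = 381.6380*1000 / 4.67741
T = 81590 N*m


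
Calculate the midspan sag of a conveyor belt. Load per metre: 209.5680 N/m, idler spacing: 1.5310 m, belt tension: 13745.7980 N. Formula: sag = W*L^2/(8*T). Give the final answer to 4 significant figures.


sag = 209.5680 * 1.5310^2 / (8 * 13745.7980)
sag = 0.004467 m


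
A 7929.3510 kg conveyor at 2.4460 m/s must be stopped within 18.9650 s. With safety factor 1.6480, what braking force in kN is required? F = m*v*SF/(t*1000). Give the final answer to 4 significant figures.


F = 7929.3510 * 2.4460 / 18.9650 * 1.6480 / 1000
F = 1.685 kN


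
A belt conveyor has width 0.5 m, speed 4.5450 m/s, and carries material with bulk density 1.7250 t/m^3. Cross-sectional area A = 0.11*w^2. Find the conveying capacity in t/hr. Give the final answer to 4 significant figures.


A = 0.11 * 0.5^2 = 0.0275 m^2
C = 0.0275 * 4.5450 * 1.7250 * 3600
C = 776.2 t/hr


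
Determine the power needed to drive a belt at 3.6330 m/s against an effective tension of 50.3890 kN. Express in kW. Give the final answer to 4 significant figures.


P = Te * v = 50.3890 * 3.6330
P = 183.1 kW


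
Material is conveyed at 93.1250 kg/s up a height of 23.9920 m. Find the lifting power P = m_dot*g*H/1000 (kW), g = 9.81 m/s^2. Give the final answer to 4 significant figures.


P = 93.1250 * 9.81 * 23.9920 / 1000
P = 21.92 kW


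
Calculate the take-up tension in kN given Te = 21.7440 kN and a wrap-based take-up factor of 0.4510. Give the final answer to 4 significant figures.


T_tu = 21.7440 * 0.4510
T_tu = 9.807 kN


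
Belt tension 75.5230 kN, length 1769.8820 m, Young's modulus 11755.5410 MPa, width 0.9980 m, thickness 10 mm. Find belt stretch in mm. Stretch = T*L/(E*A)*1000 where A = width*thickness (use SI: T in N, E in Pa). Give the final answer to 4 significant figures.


A = 0.9980 * 0.01 = 0.00998 m^2
Stretch = 75.5230*1000 * 1769.8820 / (11755.5410e6 * 0.00998) * 1000
Stretch = 1139 mm


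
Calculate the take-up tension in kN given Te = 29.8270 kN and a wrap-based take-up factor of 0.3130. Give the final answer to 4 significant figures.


T_tu = 29.8270 * 0.3130
T_tu = 9.336 kN


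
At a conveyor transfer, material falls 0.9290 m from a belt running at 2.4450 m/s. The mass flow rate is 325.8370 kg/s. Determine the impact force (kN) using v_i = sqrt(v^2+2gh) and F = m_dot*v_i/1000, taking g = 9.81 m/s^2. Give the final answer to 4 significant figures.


v_i = sqrt(2.4450^2 + 2*9.81*0.9290) = 4.91986 m/s
F = 325.8370 * 4.91986 / 1000
F = 1.603 kN


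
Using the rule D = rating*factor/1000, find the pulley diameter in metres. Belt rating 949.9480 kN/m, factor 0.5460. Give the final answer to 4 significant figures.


D = 949.9480 * 0.5460 / 1000
D = 0.5187 m


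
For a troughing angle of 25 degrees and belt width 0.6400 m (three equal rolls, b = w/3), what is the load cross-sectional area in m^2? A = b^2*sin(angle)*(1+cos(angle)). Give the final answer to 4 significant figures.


b = 0.6400/3 = 0.213333 m
A = 0.213333^2 * sin(25 deg) * (1 + cos(25 deg))
A = 0.03667 m^2


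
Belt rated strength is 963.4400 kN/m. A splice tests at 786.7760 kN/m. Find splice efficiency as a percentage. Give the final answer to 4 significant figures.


Eff = 786.7760 / 963.4400 * 100
Eff = 81.66 %


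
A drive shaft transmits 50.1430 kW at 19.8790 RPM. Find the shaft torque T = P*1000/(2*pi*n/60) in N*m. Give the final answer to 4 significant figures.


omega = 2*pi*19.8790/60 = 2.08172 rad/s
T = 50.1430*1000 / 2.08172
T = 24090 N*m


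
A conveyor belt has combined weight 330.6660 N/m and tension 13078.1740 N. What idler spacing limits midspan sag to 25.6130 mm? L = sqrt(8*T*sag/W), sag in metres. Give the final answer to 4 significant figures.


sag = 25.6130/1000 = 0.025613 m
L = sqrt(8 * 13078.1740 * 0.025613 / 330.6660)
L = 2.847 m


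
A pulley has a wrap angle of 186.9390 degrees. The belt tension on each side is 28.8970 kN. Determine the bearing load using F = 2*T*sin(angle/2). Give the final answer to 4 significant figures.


F = 2 * 28.8970 * sin(186.9390/2 deg)
F = 57.69 kN


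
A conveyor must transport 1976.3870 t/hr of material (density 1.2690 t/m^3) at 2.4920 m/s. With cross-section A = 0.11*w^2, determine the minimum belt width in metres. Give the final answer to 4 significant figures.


A_req = 1976.3870 / (2.4920 * 1.2690 * 3600) = 0.173604 m^2
w = sqrt(0.173604 / 0.11)
w = 1.256 m


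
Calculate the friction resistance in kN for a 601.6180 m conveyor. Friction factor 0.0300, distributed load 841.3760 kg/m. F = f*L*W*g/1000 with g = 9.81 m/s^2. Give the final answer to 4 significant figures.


F = 0.0300 * 601.6180 * 841.3760 * 9.81 / 1000
F = 149.0 kN


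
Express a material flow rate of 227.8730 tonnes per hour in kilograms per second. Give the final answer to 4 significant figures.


m_dot = 227.8730 * 1000 / 3600
m_dot = 63.30 kg/s


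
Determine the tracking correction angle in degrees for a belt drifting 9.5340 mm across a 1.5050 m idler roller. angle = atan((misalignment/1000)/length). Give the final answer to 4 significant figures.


misalign_m = 9.5340 / 1000 = 0.009534 m
angle = atan(0.009534 / 1.5050)
angle = 0.3630 deg


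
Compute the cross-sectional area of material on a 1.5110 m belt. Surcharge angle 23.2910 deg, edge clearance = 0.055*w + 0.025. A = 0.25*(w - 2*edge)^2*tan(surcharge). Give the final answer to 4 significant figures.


edge = 0.055*1.5110 + 0.025 = 0.108105 m
ew = 1.5110 - 2*0.108105 = 1.29479 m
A = 0.25 * 1.29479^2 * tan(23.2910 deg)
A = 0.1804 m^2


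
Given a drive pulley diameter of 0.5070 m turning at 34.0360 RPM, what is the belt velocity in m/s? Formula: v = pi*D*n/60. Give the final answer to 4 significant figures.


v = pi * 0.5070 * 34.0360 / 60
v = 0.9035 m/s


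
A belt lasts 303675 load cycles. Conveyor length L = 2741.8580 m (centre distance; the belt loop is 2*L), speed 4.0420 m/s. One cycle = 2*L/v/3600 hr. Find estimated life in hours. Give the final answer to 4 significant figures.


cycle_time = 2 * 2741.8580 / 4.0420 / 3600 = 0.376857 hr
life = 303675 * 0.376857 = 114400 hours


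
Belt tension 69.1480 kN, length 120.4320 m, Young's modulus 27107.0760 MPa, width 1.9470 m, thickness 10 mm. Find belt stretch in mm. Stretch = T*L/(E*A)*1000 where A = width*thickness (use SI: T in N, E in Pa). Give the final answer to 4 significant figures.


A = 1.9470 * 0.01 = 0.01947 m^2
Stretch = 69.1480*1000 * 120.4320 / (27107.0760e6 * 0.01947) * 1000
Stretch = 15.78 mm


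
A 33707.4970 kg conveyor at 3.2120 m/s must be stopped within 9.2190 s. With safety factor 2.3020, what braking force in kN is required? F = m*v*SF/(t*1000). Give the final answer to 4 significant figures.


F = 33707.4970 * 3.2120 / 9.2190 * 2.3020 / 1000
F = 27.03 kN


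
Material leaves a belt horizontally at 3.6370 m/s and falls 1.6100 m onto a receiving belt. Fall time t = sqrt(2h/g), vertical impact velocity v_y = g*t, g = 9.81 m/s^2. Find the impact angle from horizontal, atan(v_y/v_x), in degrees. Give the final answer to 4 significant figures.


t = sqrt(2*1.6100/9.81) = 0.572919 s
v_y = 9.81 * 0.572919 = 5.62034 m/s
angle = atan(5.62034 / 3.6370) = 57.09 deg


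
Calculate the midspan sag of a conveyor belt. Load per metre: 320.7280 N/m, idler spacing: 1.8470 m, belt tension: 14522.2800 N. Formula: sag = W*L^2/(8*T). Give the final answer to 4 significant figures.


sag = 320.7280 * 1.8470^2 / (8 * 14522.2800)
sag = 0.009418 m


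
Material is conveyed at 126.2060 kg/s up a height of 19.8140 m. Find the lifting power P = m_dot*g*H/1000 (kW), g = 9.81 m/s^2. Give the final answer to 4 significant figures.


P = 126.2060 * 9.81 * 19.8140 / 1000
P = 24.53 kW


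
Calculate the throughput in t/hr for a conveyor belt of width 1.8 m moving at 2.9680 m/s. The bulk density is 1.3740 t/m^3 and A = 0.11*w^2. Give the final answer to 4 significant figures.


A = 0.11 * 1.8^2 = 0.3564 m^2
C = 0.3564 * 2.9680 * 1.3740 * 3600
C = 5232 t/hr


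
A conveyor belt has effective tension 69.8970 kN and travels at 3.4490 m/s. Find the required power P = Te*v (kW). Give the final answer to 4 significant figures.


P = Te * v = 69.8970 * 3.4490
P = 241.1 kW


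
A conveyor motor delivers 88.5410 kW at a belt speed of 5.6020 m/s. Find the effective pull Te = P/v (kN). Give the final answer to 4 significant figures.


Te = P / v = 88.5410 / 5.6020
Te = 15.81 kN


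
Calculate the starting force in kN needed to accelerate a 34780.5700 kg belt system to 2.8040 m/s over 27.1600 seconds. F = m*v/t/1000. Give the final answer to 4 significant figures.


F = 34780.5700 * 2.8040 / 27.1600 / 1000
F = 3.591 kN


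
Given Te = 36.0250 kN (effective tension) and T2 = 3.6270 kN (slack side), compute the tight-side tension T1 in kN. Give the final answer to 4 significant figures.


T1 = Te + T2 = 36.0250 + 3.6270
T1 = 39.65 kN


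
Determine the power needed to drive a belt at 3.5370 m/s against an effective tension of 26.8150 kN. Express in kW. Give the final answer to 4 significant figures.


P = Te * v = 26.8150 * 3.5370
P = 94.84 kW


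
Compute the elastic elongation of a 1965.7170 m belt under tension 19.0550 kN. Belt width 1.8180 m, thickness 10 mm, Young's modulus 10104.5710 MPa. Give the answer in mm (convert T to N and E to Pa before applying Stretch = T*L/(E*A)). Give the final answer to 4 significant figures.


A = 1.8180 * 0.01 = 0.01818 m^2
Stretch = 19.0550*1000 * 1965.7170 / (10104.5710e6 * 0.01818) * 1000
Stretch = 203.9 mm


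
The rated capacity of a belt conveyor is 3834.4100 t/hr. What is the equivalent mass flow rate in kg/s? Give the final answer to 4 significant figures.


m_dot = 3834.4100 * 1000 / 3600
m_dot = 1065 kg/s


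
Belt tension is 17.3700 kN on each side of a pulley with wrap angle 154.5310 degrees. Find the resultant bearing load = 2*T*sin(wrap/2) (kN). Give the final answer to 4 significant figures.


F = 2 * 17.3700 * sin(154.5310/2 deg)
F = 33.89 kN


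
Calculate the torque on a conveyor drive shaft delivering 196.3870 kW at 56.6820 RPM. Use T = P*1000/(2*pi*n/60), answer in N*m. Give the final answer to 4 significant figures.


omega = 2*pi*56.6820/60 = 5.93573 rad/s
T = 196.3870*1000 / 5.93573
T = 33090 N*m


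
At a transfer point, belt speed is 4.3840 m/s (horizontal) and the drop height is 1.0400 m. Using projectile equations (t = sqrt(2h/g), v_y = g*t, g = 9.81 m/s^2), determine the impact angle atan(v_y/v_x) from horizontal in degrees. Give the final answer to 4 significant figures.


t = sqrt(2*1.0400/9.81) = 0.460466 s
v_y = 9.81 * 0.460466 = 4.51717 m/s
angle = atan(4.51717 / 4.3840) = 45.86 deg


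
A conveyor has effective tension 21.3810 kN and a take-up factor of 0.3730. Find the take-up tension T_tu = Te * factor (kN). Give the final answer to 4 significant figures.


T_tu = 21.3810 * 0.3730
T_tu = 7.975 kN


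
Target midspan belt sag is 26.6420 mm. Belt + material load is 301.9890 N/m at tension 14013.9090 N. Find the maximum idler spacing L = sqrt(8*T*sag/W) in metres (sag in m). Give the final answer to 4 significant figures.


sag = 26.6420/1000 = 0.026642 m
L = sqrt(8 * 14013.9090 * 0.026642 / 301.9890)
L = 3.145 m


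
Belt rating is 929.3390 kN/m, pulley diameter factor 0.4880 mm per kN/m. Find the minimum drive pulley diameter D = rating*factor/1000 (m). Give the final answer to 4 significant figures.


D = 929.3390 * 0.4880 / 1000
D = 0.4535 m


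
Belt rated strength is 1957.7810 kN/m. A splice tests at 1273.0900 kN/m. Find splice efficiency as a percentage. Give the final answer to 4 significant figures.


Eff = 1273.0900 / 1957.7810 * 100
Eff = 65.03 %


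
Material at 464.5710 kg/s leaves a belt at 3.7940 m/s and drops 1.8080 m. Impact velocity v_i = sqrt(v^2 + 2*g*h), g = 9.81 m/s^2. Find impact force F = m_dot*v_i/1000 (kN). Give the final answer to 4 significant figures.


v_i = sqrt(3.7940^2 + 2*9.81*1.8080) = 7.06169 m/s
F = 464.5710 * 7.06169 / 1000
F = 3.281 kN


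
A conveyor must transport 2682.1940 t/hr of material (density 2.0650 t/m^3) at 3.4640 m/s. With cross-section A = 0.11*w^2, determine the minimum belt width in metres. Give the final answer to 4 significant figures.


A_req = 2682.1940 / (3.4640 * 2.0650 * 3600) = 0.104157 m^2
w = sqrt(0.104157 / 0.11)
w = 0.9731 m


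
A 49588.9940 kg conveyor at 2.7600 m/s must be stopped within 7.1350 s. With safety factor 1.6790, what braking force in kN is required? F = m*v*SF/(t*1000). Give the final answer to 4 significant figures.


F = 49588.9940 * 2.7600 / 7.1350 * 1.6790 / 1000
F = 32.21 kN


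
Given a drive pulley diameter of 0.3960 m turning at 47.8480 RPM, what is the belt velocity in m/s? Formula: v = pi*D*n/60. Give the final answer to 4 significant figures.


v = pi * 0.3960 * 47.8480 / 60
v = 0.9921 m/s


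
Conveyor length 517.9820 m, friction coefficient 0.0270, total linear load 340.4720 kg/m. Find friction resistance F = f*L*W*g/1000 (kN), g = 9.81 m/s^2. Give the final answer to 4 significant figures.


F = 0.0270 * 517.9820 * 340.4720 * 9.81 / 1000
F = 46.71 kN


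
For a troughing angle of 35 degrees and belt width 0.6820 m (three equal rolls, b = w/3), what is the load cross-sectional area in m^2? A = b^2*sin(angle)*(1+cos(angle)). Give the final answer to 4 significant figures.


b = 0.6820/3 = 0.227333 m
A = 0.227333^2 * sin(35 deg) * (1 + cos(35 deg))
A = 0.05392 m^2


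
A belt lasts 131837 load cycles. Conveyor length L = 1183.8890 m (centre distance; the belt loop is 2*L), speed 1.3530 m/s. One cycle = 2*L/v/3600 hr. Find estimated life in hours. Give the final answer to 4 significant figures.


cycle_time = 2 * 1183.8890 / 1.3530 / 3600 = 0.486117 hr
life = 131837 * 0.486117 = 64090 hours


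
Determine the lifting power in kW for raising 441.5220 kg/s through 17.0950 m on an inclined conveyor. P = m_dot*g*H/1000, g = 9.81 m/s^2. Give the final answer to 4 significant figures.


P = 441.5220 * 9.81 * 17.0950 / 1000
P = 74.04 kW


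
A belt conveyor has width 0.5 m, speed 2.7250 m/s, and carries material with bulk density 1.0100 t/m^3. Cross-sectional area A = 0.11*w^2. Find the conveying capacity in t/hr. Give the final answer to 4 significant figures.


A = 0.11 * 0.5^2 = 0.0275 m^2
C = 0.0275 * 2.7250 * 1.0100 * 3600
C = 272.5 t/hr


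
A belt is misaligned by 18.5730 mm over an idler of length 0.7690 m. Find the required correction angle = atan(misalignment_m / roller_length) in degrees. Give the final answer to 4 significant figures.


misalign_m = 18.5730 / 1000 = 0.018573 m
angle = atan(0.018573 / 0.7690)
angle = 1.384 deg


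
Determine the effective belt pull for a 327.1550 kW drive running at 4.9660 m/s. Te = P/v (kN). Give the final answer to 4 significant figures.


Te = P / v = 327.1550 / 4.9660
Te = 65.88 kN


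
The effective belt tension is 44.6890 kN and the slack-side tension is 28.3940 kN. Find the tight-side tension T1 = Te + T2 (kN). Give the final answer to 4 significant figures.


T1 = Te + T2 = 44.6890 + 28.3940
T1 = 73.08 kN


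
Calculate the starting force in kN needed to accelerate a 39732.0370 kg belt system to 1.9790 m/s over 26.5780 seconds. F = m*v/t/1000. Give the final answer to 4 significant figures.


F = 39732.0370 * 1.9790 / 26.5780 / 1000
F = 2.958 kN


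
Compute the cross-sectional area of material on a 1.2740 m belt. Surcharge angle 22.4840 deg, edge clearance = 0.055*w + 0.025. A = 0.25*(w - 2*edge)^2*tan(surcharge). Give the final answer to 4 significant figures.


edge = 0.055*1.2740 + 0.025 = 0.09507 m
ew = 1.2740 - 2*0.09507 = 1.08386 m
A = 0.25 * 1.08386^2 * tan(22.4840 deg)
A = 0.1216 m^2


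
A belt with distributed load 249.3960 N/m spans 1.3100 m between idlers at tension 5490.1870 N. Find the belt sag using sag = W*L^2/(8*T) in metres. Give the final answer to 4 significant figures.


sag = 249.3960 * 1.3100^2 / (8 * 5490.1870)
sag = 0.009744 m


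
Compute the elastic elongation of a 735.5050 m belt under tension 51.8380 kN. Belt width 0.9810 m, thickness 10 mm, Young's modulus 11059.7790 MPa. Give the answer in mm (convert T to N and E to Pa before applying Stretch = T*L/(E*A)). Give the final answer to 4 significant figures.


A = 0.9810 * 0.01 = 0.00981 m^2
Stretch = 51.8380*1000 * 735.5050 / (11059.7790e6 * 0.00981) * 1000
Stretch = 351.4 mm


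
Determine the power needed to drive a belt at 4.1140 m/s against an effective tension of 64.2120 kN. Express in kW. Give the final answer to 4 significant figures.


P = Te * v = 64.2120 * 4.1140
P = 264.2 kW


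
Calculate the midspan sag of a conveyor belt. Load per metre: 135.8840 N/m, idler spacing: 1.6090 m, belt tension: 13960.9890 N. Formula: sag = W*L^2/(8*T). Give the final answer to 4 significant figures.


sag = 135.8840 * 1.6090^2 / (8 * 13960.9890)
sag = 0.003150 m


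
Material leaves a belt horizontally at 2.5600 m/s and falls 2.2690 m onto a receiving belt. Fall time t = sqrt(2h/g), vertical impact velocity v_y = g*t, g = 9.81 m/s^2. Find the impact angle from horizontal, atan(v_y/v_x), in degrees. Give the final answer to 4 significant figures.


t = sqrt(2*2.2690/9.81) = 0.680139 s
v_y = 9.81 * 0.680139 = 6.67216 m/s
angle = atan(6.67216 / 2.5600) = 69.01 deg


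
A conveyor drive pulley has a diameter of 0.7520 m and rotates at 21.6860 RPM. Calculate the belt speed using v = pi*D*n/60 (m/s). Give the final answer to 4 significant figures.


v = pi * 0.7520 * 21.6860 / 60
v = 0.8539 m/s


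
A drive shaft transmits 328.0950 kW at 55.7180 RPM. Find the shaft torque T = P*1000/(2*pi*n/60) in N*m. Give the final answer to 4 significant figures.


omega = 2*pi*55.7180/60 = 5.83478 rad/s
T = 328.0950*1000 / 5.83478
T = 56230 N*m


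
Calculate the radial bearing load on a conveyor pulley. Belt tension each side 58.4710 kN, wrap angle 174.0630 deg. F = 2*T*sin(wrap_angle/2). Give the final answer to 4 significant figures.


F = 2 * 58.4710 * sin(174.0630/2 deg)
F = 116.8 kN


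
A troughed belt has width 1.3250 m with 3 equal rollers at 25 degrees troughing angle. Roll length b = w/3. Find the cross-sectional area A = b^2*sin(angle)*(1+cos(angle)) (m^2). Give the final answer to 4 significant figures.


b = 1.3250/3 = 0.441667 m
A = 0.441667^2 * sin(25 deg) * (1 + cos(25 deg))
A = 0.1572 m^2


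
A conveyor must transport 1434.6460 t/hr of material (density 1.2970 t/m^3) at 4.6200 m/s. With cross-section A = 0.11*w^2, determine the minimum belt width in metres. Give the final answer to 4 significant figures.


A_req = 1434.6460 / (4.6200 * 1.2970 * 3600) = 0.0665059 m^2
w = sqrt(0.0665059 / 0.11)
w = 0.7776 m


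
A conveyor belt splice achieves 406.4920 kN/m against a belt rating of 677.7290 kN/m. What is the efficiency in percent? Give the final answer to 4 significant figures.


Eff = 406.4920 / 677.7290 * 100
Eff = 59.98 %


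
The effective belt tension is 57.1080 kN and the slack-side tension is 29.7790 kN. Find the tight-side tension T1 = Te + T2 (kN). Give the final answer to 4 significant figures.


T1 = Te + T2 = 57.1080 + 29.7790
T1 = 86.89 kN


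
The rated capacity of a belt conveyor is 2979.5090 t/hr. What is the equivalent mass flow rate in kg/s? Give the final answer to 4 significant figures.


m_dot = 2979.5090 * 1000 / 3600
m_dot = 827.6 kg/s


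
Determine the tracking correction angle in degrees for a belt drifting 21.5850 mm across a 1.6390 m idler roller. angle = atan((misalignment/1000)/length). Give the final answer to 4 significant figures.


misalign_m = 21.5850 / 1000 = 0.021585 m
angle = atan(0.021585 / 1.6390)
angle = 0.7545 deg


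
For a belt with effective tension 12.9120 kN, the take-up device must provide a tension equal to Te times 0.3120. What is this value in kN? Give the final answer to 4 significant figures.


T_tu = 12.9120 * 0.3120
T_tu = 4.029 kN


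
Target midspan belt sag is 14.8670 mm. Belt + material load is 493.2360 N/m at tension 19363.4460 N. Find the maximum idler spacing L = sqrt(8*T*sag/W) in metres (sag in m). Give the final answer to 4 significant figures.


sag = 14.8670/1000 = 0.014867 m
L = sqrt(8 * 19363.4460 * 0.014867 / 493.2360)
L = 2.161 m


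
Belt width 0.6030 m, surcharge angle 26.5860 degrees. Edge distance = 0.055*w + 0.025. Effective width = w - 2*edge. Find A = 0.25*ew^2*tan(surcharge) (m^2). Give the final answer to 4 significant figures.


edge = 0.055*0.6030 + 0.025 = 0.058165 m
ew = 0.6030 - 2*0.058165 = 0.48667 m
A = 0.25 * 0.48667^2 * tan(26.5860 deg)
A = 0.02963 m^2


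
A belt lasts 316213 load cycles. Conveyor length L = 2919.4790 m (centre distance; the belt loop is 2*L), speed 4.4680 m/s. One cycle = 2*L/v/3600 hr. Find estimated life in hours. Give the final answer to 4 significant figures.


cycle_time = 2 * 2919.4790 / 4.4680 / 3600 = 0.363011 hr
life = 316213 * 0.363011 = 114800 hours


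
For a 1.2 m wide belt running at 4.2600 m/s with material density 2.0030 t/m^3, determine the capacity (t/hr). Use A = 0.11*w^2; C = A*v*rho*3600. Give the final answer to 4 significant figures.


A = 0.11 * 1.2^2 = 0.1584 m^2
C = 0.1584 * 4.2600 * 2.0030 * 3600
C = 4866 t/hr


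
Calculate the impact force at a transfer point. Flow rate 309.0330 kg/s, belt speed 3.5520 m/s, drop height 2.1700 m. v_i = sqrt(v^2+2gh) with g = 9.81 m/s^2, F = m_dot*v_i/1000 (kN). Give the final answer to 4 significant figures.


v_i = sqrt(3.5520^2 + 2*9.81*2.1700) = 7.42914 m/s
F = 309.0330 * 7.42914 / 1000
F = 2.296 kN


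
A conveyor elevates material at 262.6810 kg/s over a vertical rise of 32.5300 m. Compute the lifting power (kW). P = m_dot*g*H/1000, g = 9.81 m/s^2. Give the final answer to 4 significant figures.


P = 262.6810 * 9.81 * 32.5300 / 1000
P = 83.83 kW


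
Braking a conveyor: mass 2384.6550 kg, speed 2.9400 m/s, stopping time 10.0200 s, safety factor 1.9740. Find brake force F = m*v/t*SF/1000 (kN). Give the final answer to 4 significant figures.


F = 2384.6550 * 2.9400 / 10.0200 * 1.9740 / 1000
F = 1.381 kN


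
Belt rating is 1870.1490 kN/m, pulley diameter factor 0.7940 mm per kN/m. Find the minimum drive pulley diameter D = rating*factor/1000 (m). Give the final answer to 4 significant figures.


D = 1870.1490 * 0.7940 / 1000
D = 1.485 m


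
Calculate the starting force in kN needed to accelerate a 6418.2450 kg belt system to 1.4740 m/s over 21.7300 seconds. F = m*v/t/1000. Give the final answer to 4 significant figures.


F = 6418.2450 * 1.4740 / 21.7300 / 1000
F = 0.4354 kN


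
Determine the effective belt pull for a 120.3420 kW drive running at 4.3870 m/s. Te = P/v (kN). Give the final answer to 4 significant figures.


Te = P / v = 120.3420 / 4.3870
Te = 27.43 kN


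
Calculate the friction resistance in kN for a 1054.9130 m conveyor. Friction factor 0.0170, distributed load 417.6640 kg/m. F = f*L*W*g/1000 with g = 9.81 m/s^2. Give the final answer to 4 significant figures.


F = 0.0170 * 1054.9130 * 417.6640 * 9.81 / 1000
F = 73.48 kN


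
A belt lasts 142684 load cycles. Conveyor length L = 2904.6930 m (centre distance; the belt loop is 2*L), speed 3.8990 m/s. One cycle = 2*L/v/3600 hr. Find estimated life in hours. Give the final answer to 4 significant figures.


cycle_time = 2 * 2904.6930 / 3.8990 / 3600 = 0.41388 hr
life = 142684 * 0.41388 = 59050 hours


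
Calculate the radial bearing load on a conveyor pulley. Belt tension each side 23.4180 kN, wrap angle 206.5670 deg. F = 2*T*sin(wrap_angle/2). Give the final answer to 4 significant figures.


F = 2 * 23.4180 * sin(206.5670/2 deg)
F = 45.58 kN


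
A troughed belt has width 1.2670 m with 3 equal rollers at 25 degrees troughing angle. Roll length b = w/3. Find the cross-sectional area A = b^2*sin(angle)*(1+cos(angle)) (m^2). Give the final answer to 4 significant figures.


b = 1.2670/3 = 0.422333 m
A = 0.422333^2 * sin(25 deg) * (1 + cos(25 deg))
A = 0.1437 m^2


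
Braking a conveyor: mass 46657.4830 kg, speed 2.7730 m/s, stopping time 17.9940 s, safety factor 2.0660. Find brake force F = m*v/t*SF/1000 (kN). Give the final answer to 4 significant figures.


F = 46657.4830 * 2.7730 / 17.9940 * 2.0660 / 1000
F = 14.86 kN


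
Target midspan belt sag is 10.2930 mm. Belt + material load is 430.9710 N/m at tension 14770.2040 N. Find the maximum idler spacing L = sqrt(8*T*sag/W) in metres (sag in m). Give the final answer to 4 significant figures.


sag = 10.2930/1000 = 0.010293 m
L = sqrt(8 * 14770.2040 * 0.010293 / 430.9710)
L = 1.680 m


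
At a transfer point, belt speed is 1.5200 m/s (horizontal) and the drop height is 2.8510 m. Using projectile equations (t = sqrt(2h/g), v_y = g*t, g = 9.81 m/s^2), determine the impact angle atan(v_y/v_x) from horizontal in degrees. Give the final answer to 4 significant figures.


t = sqrt(2*2.8510/9.81) = 0.762393 s
v_y = 9.81 * 0.762393 = 7.47908 m/s
angle = atan(7.47908 / 1.5200) = 78.51 deg


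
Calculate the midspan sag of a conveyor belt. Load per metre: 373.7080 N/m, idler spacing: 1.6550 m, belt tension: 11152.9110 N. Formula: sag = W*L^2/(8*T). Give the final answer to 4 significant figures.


sag = 373.7080 * 1.6550^2 / (8 * 11152.9110)
sag = 0.01147 m


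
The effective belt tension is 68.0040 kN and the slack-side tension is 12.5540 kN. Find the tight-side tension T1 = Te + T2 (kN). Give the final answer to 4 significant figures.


T1 = Te + T2 = 68.0040 + 12.5540
T1 = 80.56 kN


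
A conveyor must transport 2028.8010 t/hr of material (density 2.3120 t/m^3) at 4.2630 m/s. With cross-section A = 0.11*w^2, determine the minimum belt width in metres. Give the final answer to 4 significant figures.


A_req = 2028.8010 / (4.2630 * 2.3120 * 3600) = 0.0571786 m^2
w = sqrt(0.0571786 / 0.11)
w = 0.7210 m


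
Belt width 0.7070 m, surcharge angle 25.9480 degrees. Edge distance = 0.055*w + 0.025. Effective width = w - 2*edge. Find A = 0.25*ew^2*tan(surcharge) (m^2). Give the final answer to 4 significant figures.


edge = 0.055*0.7070 + 0.025 = 0.063885 m
ew = 0.7070 - 2*0.063885 = 0.57923 m
A = 0.25 * 0.57923^2 * tan(25.9480 deg)
A = 0.04082 m^2


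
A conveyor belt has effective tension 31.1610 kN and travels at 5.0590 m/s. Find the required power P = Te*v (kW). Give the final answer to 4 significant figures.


P = Te * v = 31.1610 * 5.0590
P = 157.6 kW


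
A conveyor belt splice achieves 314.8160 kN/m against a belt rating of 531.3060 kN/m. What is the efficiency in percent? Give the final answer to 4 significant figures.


Eff = 314.8160 / 531.3060 * 100
Eff = 59.25 %


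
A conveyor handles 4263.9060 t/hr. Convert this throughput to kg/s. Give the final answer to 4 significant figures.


m_dot = 4263.9060 * 1000 / 3600
m_dot = 1184 kg/s


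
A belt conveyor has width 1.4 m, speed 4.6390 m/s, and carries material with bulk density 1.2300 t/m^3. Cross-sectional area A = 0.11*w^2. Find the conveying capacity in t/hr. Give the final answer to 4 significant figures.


A = 0.11 * 1.4^2 = 0.2156 m^2
C = 0.2156 * 4.6390 * 1.2300 * 3600
C = 4429 t/hr


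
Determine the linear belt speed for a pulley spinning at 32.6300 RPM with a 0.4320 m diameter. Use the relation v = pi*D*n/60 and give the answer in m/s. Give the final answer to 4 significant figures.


v = pi * 0.4320 * 32.6300 / 60
v = 0.7381 m/s


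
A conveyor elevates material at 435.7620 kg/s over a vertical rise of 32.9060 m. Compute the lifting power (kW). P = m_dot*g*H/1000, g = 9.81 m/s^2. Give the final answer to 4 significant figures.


P = 435.7620 * 9.81 * 32.9060 / 1000
P = 140.7 kW


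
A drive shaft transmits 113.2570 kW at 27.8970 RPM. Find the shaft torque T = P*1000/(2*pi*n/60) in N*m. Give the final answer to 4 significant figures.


omega = 2*pi*27.8970/60 = 2.92137 rad/s
T = 113.2570*1000 / 2.92137
T = 38770 N*m


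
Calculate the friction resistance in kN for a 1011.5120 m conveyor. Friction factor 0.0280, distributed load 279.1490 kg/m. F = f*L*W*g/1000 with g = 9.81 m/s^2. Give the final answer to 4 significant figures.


F = 0.0280 * 1011.5120 * 279.1490 * 9.81 / 1000
F = 77.56 kN


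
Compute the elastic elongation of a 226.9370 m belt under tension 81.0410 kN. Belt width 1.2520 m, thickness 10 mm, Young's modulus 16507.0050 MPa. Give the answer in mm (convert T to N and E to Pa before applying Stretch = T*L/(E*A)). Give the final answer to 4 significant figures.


A = 1.2520 * 0.01 = 0.01252 m^2
Stretch = 81.0410*1000 * 226.9370 / (16507.0050e6 * 0.01252) * 1000
Stretch = 88.99 mm


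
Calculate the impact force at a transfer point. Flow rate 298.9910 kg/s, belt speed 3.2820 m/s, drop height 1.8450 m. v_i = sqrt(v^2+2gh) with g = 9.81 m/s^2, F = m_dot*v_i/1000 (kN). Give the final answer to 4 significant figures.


v_i = sqrt(3.2820^2 + 2*9.81*1.8450) = 6.8535 m/s
F = 298.9910 * 6.8535 / 1000
F = 2.049 kN


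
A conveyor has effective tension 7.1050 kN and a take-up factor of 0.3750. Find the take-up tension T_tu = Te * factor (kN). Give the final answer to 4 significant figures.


T_tu = 7.1050 * 0.3750
T_tu = 2.664 kN


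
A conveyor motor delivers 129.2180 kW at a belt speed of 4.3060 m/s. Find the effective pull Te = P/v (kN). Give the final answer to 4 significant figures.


Te = P / v = 129.2180 / 4.3060
Te = 30.01 kN


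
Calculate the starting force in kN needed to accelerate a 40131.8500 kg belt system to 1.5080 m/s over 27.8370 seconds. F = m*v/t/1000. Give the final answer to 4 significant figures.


F = 40131.8500 * 1.5080 / 27.8370 / 1000
F = 2.174 kN


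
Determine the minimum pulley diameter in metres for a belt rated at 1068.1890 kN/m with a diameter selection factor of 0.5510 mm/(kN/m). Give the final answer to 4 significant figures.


D = 1068.1890 * 0.5510 / 1000
D = 0.5886 m


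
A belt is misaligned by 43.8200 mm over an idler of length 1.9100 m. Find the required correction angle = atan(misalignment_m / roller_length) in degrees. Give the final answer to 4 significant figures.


misalign_m = 43.8200 / 1000 = 0.043820 m
angle = atan(0.043820 / 1.9100)
angle = 1.314 deg


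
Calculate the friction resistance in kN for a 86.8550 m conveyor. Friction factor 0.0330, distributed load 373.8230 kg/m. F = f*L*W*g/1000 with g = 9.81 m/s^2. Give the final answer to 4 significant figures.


F = 0.0330 * 86.8550 * 373.8230 * 9.81 / 1000
F = 10.51 kN


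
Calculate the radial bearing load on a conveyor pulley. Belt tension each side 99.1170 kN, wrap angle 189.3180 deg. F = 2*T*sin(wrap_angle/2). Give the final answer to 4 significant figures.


F = 2 * 99.1170 * sin(189.3180/2 deg)
F = 197.6 kN


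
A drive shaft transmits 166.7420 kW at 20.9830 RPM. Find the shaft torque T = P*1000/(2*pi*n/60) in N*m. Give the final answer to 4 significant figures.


omega = 2*pi*20.9830/60 = 2.19733 rad/s
T = 166.7420*1000 / 2.19733
T = 75880 N*m


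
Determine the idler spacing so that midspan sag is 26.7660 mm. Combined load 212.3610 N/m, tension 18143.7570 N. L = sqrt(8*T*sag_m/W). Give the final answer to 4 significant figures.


sag = 26.7660/1000 = 0.026766 m
L = sqrt(8 * 18143.7570 * 0.026766 / 212.3610)
L = 4.277 m


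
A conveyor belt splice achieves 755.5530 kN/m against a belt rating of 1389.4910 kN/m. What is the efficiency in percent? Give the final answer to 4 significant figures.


Eff = 755.5530 / 1389.4910 * 100
Eff = 54.38 %


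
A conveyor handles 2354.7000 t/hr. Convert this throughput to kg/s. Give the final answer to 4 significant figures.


m_dot = 2354.7000 * 1000 / 3600
m_dot = 654.1 kg/s


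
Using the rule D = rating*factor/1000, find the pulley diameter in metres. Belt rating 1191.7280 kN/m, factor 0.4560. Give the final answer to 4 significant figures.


D = 1191.7280 * 0.4560 / 1000
D = 0.5434 m


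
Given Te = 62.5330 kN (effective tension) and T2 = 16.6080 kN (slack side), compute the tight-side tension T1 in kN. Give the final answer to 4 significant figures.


T1 = Te + T2 = 62.5330 + 16.6080
T1 = 79.14 kN


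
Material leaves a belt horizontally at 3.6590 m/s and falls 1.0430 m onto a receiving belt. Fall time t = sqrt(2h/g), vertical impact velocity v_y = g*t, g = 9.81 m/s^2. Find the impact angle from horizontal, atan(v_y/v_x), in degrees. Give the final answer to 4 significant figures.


t = sqrt(2*1.0430/9.81) = 0.461129 s
v_y = 9.81 * 0.461129 = 4.52368 m/s
angle = atan(4.52368 / 3.6590) = 51.03 deg


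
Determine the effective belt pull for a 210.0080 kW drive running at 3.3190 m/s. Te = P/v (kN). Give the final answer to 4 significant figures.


Te = P / v = 210.0080 / 3.3190
Te = 63.27 kN


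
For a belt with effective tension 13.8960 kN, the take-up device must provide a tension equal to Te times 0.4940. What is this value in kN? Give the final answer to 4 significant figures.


T_tu = 13.8960 * 0.4940
T_tu = 6.865 kN


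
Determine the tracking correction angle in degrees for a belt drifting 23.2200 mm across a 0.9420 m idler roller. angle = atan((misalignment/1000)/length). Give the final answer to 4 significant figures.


misalign_m = 23.2200 / 1000 = 0.023220 m
angle = atan(0.023220 / 0.9420)
angle = 1.412 deg
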